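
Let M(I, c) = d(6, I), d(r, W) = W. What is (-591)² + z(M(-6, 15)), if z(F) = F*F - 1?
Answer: 349316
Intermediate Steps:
M(I, c) = I
z(F) = -1 + F² (z(F) = F² - 1 = -1 + F²)
(-591)² + z(M(-6, 15)) = (-591)² + (-1 + (-6)²) = 349281 + (-1 + 36) = 349281 + 35 = 349316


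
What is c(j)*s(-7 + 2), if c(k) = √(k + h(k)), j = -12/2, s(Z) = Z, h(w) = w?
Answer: -10*I*√3 ≈ -17.32*I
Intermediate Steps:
j = -6 (j = -12*½ = -6)
c(k) = √2*√k (c(k) = √(k + k) = √(2*k) = √2*√k)
c(j)*s(-7 + 2) = (√2*√(-6))*(-7 + 2) = (√2*(I*√6))*(-5) = (2*I*√3)*(-5) = -10*I*√3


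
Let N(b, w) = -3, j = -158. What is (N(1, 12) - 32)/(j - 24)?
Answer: 5/26 ≈ 0.19231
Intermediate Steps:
(N(1, 12) - 32)/(j - 24) = (-3 - 32)/(-158 - 24) = -35/(-182) = -1/182*(-35) = 5/26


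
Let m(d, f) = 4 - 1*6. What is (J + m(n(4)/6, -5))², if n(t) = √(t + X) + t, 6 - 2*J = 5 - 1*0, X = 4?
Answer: 9/4 ≈ 2.2500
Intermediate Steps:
J = ½ (J = 3 - (5 - 1*0)/2 = 3 - (5 + 0)/2 = 3 - ½*5 = 3 - 5/2 = ½ ≈ 0.50000)
n(t) = t + √(4 + t) (n(t) = √(t + 4) + t = √(4 + t) + t = t + √(4 + t))
m(d, f) = -2 (m(d, f) = 4 - 6 = -2)
(J + m(n(4)/6, -5))² = (½ - 2)² = (-3/2)² = 9/4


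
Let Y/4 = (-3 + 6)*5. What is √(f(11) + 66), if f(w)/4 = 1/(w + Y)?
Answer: √332990/71 ≈ 8.1275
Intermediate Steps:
Y = 60 (Y = 4*((-3 + 6)*5) = 4*(3*5) = 4*15 = 60)
f(w) = 4/(60 + w) (f(w) = 4/(w + 60) = 4/(60 + w))
√(f(11) + 66) = √(4/(60 + 11) + 66) = √(4/71 + 66) = √(4690/71) = √332990/71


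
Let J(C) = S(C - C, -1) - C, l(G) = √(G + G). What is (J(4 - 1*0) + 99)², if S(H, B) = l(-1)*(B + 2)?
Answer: (95 + I*√2)² ≈ 9023.0 + 268.7*I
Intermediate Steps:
l(G) = √2*√G (l(G) = √(2*G) = √2*√G)
S(H, B) = I*√2*(2 + B) (S(H, B) = (√2*√(-1))*(B + 2) = (√2*I)*(2 + B) = (I*√2)*(2 + B) = I*√2*(2 + B))
J(C) = -C + I*√2 (J(C) = I*√2*(2 - 1) - C = I*√2*1 - C = I*√2 - C = -C + I*√2)
(J(4 - 1*0) + 99)² = ((-(4 - 1*0) + I*√2) + 99)² = ((-(4 + 0) + I*√2) + 99)² = ((-1*4 + I*√2) + 99)² = ((-4 + I*√2) + 99)² = (95 + I*√2)²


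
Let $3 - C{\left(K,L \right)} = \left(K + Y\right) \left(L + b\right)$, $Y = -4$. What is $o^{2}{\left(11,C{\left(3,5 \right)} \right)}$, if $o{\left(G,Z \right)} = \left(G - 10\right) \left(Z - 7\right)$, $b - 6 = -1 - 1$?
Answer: $25$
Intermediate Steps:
$b = 4$ ($b = 6 - 2 = 4$)
$C{\left(K,L \right)} = 3 - \left(-4 + K\right) \left(4 + L\right)$ ($C{\left(K,L \right)} = 3 - \left(K - 4\right) \left(L + 4\right) = 3 - \left(-4 + K\right) \left(4 + L\right)$)
$o{\left(G,Z \right)} = \left(-10 + G\right) \left(-7 + Z\right)$
$o^{2}{\left(11,C{\left(3,5 \right)} \right)} = \left(70 - 10 \left(19 - 12 + 4 \cdot 5 - 3 \cdot 5\right) - 77 + 11 \left(19 - 12 + 4 \cdot 5 - 3 \cdot 5\right)\right)^{2} = \left(70 - 10 \left(19 - 12 + 20 - 15\right) - 77 + 11 \left(19 - 12 + 20 - 15\right)\right)^{2} = \left(70 - 120 - 77 + 11 \cdot 12\right)^{2} = \left(70 - 120 - 77 + 132\right)^{2} = 5^{2} = 25$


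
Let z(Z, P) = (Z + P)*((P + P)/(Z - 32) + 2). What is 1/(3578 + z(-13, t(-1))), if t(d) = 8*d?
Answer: 15/52928 ≈ 0.00028340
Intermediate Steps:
z(Z, P) = (2 + 2*P/(-32 + Z))*(P + Z) (z(Z, P) = (P + Z)*((2*P)/(-32 + Z) + 2) = (P + Z)*(2*P/(-32 + Z) + 2) = (P + Z)*(2 + 2*P/(-32 + Z)) = (2 + 2*P/(-32 + Z))*(P + Z))
1/(3578 + z(-13, t(-1))) = 1/(3578 + 2*((8*(-1))² + (-13)² - 256*(-1) - 32*(-13) + 2*(8*(-1))*(-13))/(-32 - 13)) = 1/(3578 + 2*((-8)² + 169 - 32*(-8) + 416 + 2*(-8)*(-13))/(-45)) = 1/(3578 + 2*(-1/45)*(64 + 169 + 256 + 416 + 208)) = 1/(3578 + 2*(-1/45)*1113) = 1/(3578 - 742/15) = 1/(52928/15) = 15/52928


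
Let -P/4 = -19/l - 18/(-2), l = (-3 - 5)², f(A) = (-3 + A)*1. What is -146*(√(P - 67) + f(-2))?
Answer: 730 - 219*I*√181/2 ≈ 730.0 - 1473.2*I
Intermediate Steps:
f(A) = -3 + A
l = 64 (l = (-8)² = 64)
P = -557/16 (P = -4*(-19/64 - 18/(-2)) = -4*(-19*1/64 - 18*(-½)) = -4*(-19/64 + 9) = -4*557/64 = -557/16 ≈ -34.813)
-146*(√(P - 67) + f(-2)) = -146*(√(-557/16 - 67) + (-3 - 2)) = -146*(√(-1629/16) - 5) = -146*(3*I*√181/4 - 5) = -146*(-5 + 3*I*√181/4) = 730 - 219*I*√181/2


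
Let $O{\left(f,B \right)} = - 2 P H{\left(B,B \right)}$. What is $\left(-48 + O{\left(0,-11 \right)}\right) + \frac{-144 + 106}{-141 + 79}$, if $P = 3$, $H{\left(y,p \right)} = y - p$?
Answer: $- \frac{1469}{31} \approx -47.387$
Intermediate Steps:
$O{\left(f,B \right)} = 0$ ($O{\left(f,B \right)} = \left(-2\right) 3 \left(B - B\right) = \left(-6\right) 0 = 0$)
$\left(-48 + O{\left(0,-11 \right)}\right) + \frac{-144 + 106}{-141 + 79} = \left(-48 + 0\right) + \frac{-144 + 106}{-141 + 79} = -48 - \frac{38}{-62} = -48 - - \frac{19}{31} = -48 + \frac{19}{31} = - \frac{1469}{31}$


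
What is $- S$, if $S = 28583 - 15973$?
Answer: $-12610$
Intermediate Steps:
$S = 12610$
$- S = \left(-1\right) 12610 = -12610$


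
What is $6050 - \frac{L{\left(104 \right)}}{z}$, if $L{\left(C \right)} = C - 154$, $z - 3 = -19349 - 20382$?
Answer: $\frac{120177175}{19864} \approx 6050.0$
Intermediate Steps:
$z = -39728$ ($z = 3 - 39731 = -39728$)
$L{\left(C \right)} = -154 + C$
$6050 - \frac{L{\left(104 \right)}}{z} = 6050 - \frac{-154 + 104}{-39728} = 6050 - \left(-50\right) \left(- \frac{1}{39728}\right) = 6050 - \frac{25}{19864} = \frac{120177175}{19864}$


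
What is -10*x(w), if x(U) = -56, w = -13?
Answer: 560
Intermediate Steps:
-10*x(w) = -10*(-56) = 560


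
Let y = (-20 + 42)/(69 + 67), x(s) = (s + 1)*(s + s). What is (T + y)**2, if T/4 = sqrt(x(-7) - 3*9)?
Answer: 4217209/4624 + 22*sqrt(57)/17 ≈ 921.80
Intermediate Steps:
x(s) = 2*s*(1 + s) (x(s) = (1 + s)*(2*s) = 2*s*(1 + s))
y = 11/68 (y = 22/136 = 22*(1/136) = 11/68 ≈ 0.16176)
T = 4*sqrt(57) (T = 4*sqrt(2*(-7)*(1 - 7) - 3*9) = 4*sqrt(2*(-7)*(-6) - 27) = 4*sqrt(84 - 27) = 4*sqrt(57) ≈ 30.199)
(T + y)**2 = (4*sqrt(57) + 11/68)**2 = (11/68 + 4*sqrt(57))**2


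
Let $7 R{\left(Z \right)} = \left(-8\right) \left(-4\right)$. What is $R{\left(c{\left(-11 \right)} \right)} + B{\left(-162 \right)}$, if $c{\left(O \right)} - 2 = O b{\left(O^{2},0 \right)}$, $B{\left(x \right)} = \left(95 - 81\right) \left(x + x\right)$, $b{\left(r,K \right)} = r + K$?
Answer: $- \frac{31720}{7} \approx -4531.4$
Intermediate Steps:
$b{\left(r,K \right)} = K + r$
$B{\left(x \right)} = 28 x$ ($B{\left(x \right)} = 14 \cdot 2 x = 28 x$)
$c{\left(O \right)} = 2 + O^{3}$ ($c{\left(O \right)} = 2 + O \left(0 + O^{2}\right) = 2 + O O^{2} = 2 + O^{3}$)
$R{\left(Z \right)} = \frac{32}{7}$ ($R{\left(Z \right)} = \frac{\left(-8\right) \left(-4\right)}{7} = \frac{1}{7} \cdot 32 = \frac{32}{7}$)
$R{\left(c{\left(-11 \right)} \right)} + B{\left(-162 \right)} = \frac{32}{7} + 28 \left(-162\right) = \frac{32}{7} - 4536 = - \frac{31720}{7}$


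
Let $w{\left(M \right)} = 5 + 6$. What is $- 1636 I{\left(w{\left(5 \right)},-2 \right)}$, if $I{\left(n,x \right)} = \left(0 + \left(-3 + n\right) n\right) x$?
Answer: $287936$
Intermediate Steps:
$w{\left(M \right)} = 11$
$I{\left(n,x \right)} = n x \left(-3 + n\right)$ ($I{\left(n,x \right)} = \left(0 + n \left(-3 + n\right)\right) x = n \left(-3 + n\right) x = n x \left(-3 + n\right)$)
$- 1636 I{\left(w{\left(5 \right)},-2 \right)} = - 1636 \cdot 11 \left(-2\right) \left(-3 + 11\right) = - 1636 \cdot 11 \left(-2\right) 8 = \left(-1636\right) \left(-176\right) = 287936$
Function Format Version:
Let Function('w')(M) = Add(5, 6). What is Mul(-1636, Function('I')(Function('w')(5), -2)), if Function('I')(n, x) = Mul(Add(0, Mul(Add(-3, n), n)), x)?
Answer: 287936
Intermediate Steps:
Function('w')(M) = 11
Function('I')(n, x) = Mul(n, x, Add(-3, n)) (Function('I')(n, x) = Mul(Add(0, Mul(n, Add(-3, n))), x) = Mul(Mul(n, Add(-3, n)), x) = Mul(n, x, Add(-3, n)))
Mul(-1636, Function('I')(Function('w')(5), -2)) = Mul(-1636, Mul(11, -2, Add(-3, 11))) = Mul(-1636, Mul(11, -2, 8)) = Mul(-1636, -176) = 287936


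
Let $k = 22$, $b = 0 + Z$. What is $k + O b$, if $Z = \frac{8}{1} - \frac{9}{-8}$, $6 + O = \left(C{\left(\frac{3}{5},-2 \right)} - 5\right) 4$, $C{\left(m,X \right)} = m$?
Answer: $- \frac{3867}{20} \approx -193.35$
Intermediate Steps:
$O = - \frac{118}{5}$ ($O = -6 + \left(\frac{3}{5} - 5\right) 4 = -6 - \frac{88}{5} = - \frac{118}{5} \approx -23.6$)
$Z = \frac{73}{8}$ ($Z = 8 \cdot 1 - - \frac{9}{8} = 8 + \frac{9}{8} = \frac{73}{8} \approx 9.125$)
$b = \frac{73}{8}$ ($b = 0 + \frac{73}{8} = \frac{73}{8} \approx 9.125$)
$k + O b = 22 - \frac{4307}{20} = - \frac{3867}{20}$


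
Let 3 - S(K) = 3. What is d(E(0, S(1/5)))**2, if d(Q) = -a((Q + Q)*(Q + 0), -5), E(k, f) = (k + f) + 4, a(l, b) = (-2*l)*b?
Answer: 102400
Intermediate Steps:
S(K) = 0 (S(K) = 3 - 1*3 = 3 - 3 = 0)
a(l, b) = -2*b*l
E(k, f) = 4 + f + k (E(k, f) = (f + k) + 4 = 4 + f + k)
d(Q) = -20*Q**2 (d(Q) = -(-2)*(-5)*(Q + Q)*(Q + 0) = -(-2)*(-5)*(2*Q)*Q = -(-2)*(-5)*2*Q**2 = -20*Q**2)
d(E(0, S(1/5)))**2 = (-20*(4 + 0 + 0)**2)**2 = (-20*4**2)**2 = (-20*16)**2 = (-320)**2 = 102400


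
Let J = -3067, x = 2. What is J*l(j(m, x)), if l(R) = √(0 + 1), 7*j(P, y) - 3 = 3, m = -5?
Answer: -3067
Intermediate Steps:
j(P, y) = 6/7 (j(P, y) = 3/7 + (⅐)*3 = 3/7 + 3/7 = 6/7)
l(R) = 1 (l(R) = √1 = 1)
J*l(j(m, x)) = -3067*1 = -3067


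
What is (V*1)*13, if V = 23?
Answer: 299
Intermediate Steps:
(V*1)*13 = (23*1)*13 = 23*13 = 299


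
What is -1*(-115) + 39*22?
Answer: 973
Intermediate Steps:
-1*(-115) + 39*22 = 115 + 858 = 973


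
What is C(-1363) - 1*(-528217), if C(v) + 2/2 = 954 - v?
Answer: 530533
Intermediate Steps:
C(v) = 953 - v (C(v) = -1 + (954 - v) = 953 - v)
C(-1363) - 1*(-528217) = (953 - 1*(-1363)) - 1*(-528217) = (953 + 1363) + 528217 = 2316 + 528217 = 530533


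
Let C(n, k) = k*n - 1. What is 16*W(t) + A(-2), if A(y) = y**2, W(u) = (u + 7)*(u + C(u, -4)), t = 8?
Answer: -5996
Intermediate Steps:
C(n, k) = -1 + k*n
W(u) = (-1 - 3*u)*(7 + u) (W(u) = (u + 7)*(u + (-1 - 4*u)) = (7 + u)*(-1 - 3*u) = (-1 - 3*u)*(7 + u))
16*W(t) + A(-2) = 16*(-7 - 22*8 - 3*8**2) + (-2)**2 = 16*(-7 - 176 - 3*64) + 4 = 16*(-7 - 176 - 192) + 4 = 16*(-375) + 4 = -6000 + 4 = -5996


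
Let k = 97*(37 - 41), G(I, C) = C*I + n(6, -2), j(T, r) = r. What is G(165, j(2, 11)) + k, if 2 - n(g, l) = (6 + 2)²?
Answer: 1365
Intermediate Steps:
n(g, l) = -62 (n(g, l) = 2 - (6 + 2)² = 2 - 1*8² = 2 - 1*64 = 2 - 64 = -62)
G(I, C) = -62 + C*I (G(I, C) = C*I - 62 = -62 + C*I)
k = -388 (k = 97*(-4) = -388)
G(165, j(2, 11)) + k = (-62 + 11*165) - 388 = (-62 + 1815) - 388 = 1753 - 388 = 1365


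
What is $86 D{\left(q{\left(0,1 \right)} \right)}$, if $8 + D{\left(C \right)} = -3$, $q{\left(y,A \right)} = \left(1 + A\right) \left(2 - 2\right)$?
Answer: $-946$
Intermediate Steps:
$q{\left(y,A \right)} = 0$ ($q{\left(y,A \right)} = \left(1 + A\right) 0 = 0$)
$D{\left(C \right)} = -11$ ($D{\left(C \right)} = -8 - 3 = -11$)
$86 D{\left(q{\left(0,1 \right)} \right)} = 86 \left(-11\right) = -946$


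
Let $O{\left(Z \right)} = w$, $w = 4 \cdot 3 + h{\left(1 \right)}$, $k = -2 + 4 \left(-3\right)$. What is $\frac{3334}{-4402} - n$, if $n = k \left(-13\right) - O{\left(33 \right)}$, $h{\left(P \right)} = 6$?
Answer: $- \frac{362631}{2201} \approx -164.76$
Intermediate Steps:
$k = -14$ ($k = -2 - 12 = -14$)
$w = 18$ ($w = 4 \cdot 3 + 6 = 12 + 6 = 18$)
$O{\left(Z \right)} = 18$
$n = 164$ ($n = \left(-14\right) \left(-13\right) - 18 = 182 - 18 = 164$)
$\frac{3334}{-4402} - n = \frac{3334}{-4402} - 164 = 3334 \left(- \frac{1}{4402}\right) - 164 = - \frac{1667}{2201} - 164 = - \frac{362631}{2201}$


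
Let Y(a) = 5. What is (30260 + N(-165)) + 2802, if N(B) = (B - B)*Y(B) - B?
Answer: 33227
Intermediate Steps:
N(B) = -B (N(B) = (B - B)*5 - B = 0*5 - B = 0 - B = -B)
(30260 + N(-165)) + 2802 = (30260 - 1*(-165)) + 2802 = (30260 + 165) + 2802 = 30425 + 2802 = 33227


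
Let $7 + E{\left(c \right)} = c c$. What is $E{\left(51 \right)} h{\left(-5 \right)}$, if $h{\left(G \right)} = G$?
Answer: $-12970$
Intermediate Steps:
$E{\left(c \right)} = -7 + c^{2}$ ($E{\left(c \right)} = -7 + c c = -7 + c^{2}$)
$E{\left(51 \right)} h{\left(-5 \right)} = \left(-7 + 51^{2}\right) \left(-5\right) = \left(-7 + 2601\right) \left(-5\right) = 2594 \left(-5\right) = -12970$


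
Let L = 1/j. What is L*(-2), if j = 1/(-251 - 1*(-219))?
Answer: 64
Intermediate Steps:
j = -1/32 (j = 1/(-251 + 219) = 1/(-32) = -1/32 ≈ -0.031250)
L = -32 (L = 1/(-1/32) = -32)
L*(-2) = -32*(-2) = 64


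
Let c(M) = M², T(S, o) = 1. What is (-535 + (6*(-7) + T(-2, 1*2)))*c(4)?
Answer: -9216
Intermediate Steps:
(-535 + (6*(-7) + T(-2, 1*2)))*c(4) = (-535 + (6*(-7) + 1))*4² = (-535 + (-42 + 1))*16 = (-535 - 41)*16 = -576*16 = -9216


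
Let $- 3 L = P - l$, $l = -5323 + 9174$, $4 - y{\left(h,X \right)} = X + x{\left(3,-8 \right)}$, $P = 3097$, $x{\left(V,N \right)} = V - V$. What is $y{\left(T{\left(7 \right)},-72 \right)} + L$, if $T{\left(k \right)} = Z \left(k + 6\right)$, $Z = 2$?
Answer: $\frac{982}{3} \approx 327.33$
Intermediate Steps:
$x{\left(V,N \right)} = 0$
$T{\left(k \right)} = 12 + 2 k$ ($T{\left(k \right)} = 2 \left(k + 6\right) = 2 \left(6 + k\right) = 12 + 2 k$)
$y{\left(h,X \right)} = 4 - X$ ($y{\left(h,X \right)} = 4 - \left(X + 0\right) = 4 - X$)
$l = 3851$
$L = \frac{754}{3}$ ($L = - \frac{3097 - 3851}{3} = \left(- \frac{1}{3}\right) \left(-754\right) = \frac{754}{3} \approx 251.33$)
$y{\left(T{\left(7 \right)},-72 \right)} + L = \left(4 - -72\right) + \frac{754}{3} = \left(4 + 72\right) + \frac{754}{3} = 76 + \frac{754}{3} = \frac{982}{3}$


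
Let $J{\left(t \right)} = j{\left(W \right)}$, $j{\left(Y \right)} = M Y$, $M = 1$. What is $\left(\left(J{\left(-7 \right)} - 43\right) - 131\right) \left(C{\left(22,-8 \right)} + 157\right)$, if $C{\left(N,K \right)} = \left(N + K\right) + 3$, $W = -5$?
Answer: $-31146$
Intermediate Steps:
$j{\left(Y \right)} = Y$ ($j{\left(Y \right)} = 1 Y = Y$)
$C{\left(N,K \right)} = 3 + K + N$ ($C{\left(N,K \right)} = \left(K + N\right) + 3 = 3 + K + N$)
$J{\left(t \right)} = -5$
$\left(\left(J{\left(-7 \right)} - 43\right) - 131\right) \left(C{\left(22,-8 \right)} + 157\right) = \left(\left(-5 - 43\right) - 131\right) \left(\left(3 - 8 + 22\right) + 157\right) = \left(-48 - 131\right) \left(17 + 157\right) = \left(-179\right) 174 = -31146$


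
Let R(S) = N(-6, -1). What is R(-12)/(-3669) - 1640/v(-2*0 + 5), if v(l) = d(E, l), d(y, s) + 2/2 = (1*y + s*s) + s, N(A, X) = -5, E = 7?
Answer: -501415/11007 ≈ -45.554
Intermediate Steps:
d(y, s) = -1 + s + y + s² (d(y, s) = -1 + ((1*y + s*s) + s) = -1 + ((y + s²) + s) = -1 + (s + y + s²) = -1 + s + y + s²)
R(S) = -5
v(l) = 6 + l + l² (v(l) = -1 + l + 7 + l² = 6 + l + l²)
R(-12)/(-3669) - 1640/v(-2*0 + 5) = -5/(-3669) - 1640/(6 + (-2*0 + 5) + (-2*0 + 5)²) = -5*(-1/3669) - 1640/(6 + (0 + 5) + (0 + 5)²) = 5/3669 - 1640/(6 + 5 + 5²) = 5/3669 - 1640/(6 + 5 + 25) = 5/3669 - 1640/36 = 5/3669 - 1640*1/36 = 5/3669 - 410/9 = -501415/11007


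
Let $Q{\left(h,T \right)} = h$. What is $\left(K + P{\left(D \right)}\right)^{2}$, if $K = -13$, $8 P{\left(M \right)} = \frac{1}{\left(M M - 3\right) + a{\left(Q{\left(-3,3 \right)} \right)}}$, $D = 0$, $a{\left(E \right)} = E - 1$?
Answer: $\frac{531441}{3136} \approx 169.46$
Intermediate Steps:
$a{\left(E \right)} = -1 + E$ ($a{\left(E \right)} = E - 1 = -1 + E$)
$P{\left(M \right)} = \frac{1}{8 \left(-7 + M^{2}\right)}$ ($P{\left(M \right)} = \frac{1}{8 \left(\left(M M - 3\right) - 4\right)} = \frac{1}{8 \left(\left(M^{2} - 3\right) - 4\right)} = \frac{1}{8 \left(\left(-3 + M^{2}\right) - 4\right)} = \frac{1}{8 \left(-7 + M^{2}\right)}$)
$\left(K + P{\left(D \right)}\right)^{2} = \left(-13 + \frac{1}{8 \left(-7 + 0^{2}\right)}\right)^{2} = \left(-13 + \frac{1}{8 \left(-7 + 0\right)}\right)^{2} = \left(-13 + \frac{1}{8 \left(-7\right)}\right)^{2} = \left(-13 + \frac{1}{8} \left(- \frac{1}{7}\right)\right)^{2} = \left(-13 - \frac{1}{56}\right)^{2} = \left(- \frac{729}{56}\right)^{2} = \frac{531441}{3136}$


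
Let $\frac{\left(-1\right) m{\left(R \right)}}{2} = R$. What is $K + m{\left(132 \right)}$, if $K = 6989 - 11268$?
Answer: $-4543$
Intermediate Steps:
$m{\left(R \right)} = - 2 R$
$K = -4279$
$K + m{\left(132 \right)} = -4279 - 264 = -4543$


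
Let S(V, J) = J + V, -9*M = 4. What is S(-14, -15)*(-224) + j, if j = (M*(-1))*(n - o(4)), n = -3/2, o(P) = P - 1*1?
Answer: 6494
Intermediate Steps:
M = -4/9 (M = -⅑*4 = -4/9 ≈ -0.44444)
o(P) = -1 + P (o(P) = P - 1 = -1 + P)
n = -3/2 (n = -3*½ = -3/2 ≈ -1.5000)
j = -2 (j = (-4/9*(-1))*(-3/2 - (-1 + 4)) = 4*(-3/2 - 1*3)/9 = 4*(-3/2 - 3)/9 = (4/9)*(-9/2) = -2)
S(-14, -15)*(-224) + j = (-15 - 14)*(-224) - 2 = -29*(-224) - 2 = 6496 - 2 = 6494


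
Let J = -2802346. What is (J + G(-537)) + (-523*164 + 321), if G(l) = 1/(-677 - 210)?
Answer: -2561475940/887 ≈ -2.8878e+6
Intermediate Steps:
G(l) = -1/887 (G(l) = 1/(-887) = -1/887)
(J + G(-537)) + (-523*164 + 321) = (-2802346 - 1/887) + (-523*164 + 321) = -2485680903/887 + (-85772 + 321) = -2485680903/887 - 85451 = -2561475940/887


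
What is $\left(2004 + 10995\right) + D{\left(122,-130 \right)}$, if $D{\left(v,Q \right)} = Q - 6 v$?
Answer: $12137$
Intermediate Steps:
$\left(2004 + 10995\right) + D{\left(122,-130 \right)} = \left(2004 + 10995\right) - 862 = 12999 - 862 = 12137$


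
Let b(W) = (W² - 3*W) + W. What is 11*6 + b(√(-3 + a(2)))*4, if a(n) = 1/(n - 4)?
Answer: 52 - 4*I*√14 ≈ 52.0 - 14.967*I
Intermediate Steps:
a(n) = 1/(-4 + n)
b(W) = W² - 2*W
11*6 + b(√(-3 + a(2)))*4 = 11*6 + (√(-3 + 1/(-4 + 2))*(-2 + √(-3 + 1/(-4 + 2))))*4 = 66 + (√(-3 + 1/(-2))*(-2 + √(-3 + 1/(-2))))*4 = 66 + (√(-3 - ½)*(-2 + √(-3 - ½)))*4 = 66 + (√(-7/2)*(-2 + √(-7/2)))*4 = 66 + ((I*√14/2)*(-2 + I*√14/2))*4 = 66 + (I*√14*(-2 + I*√14/2)/2)*4 = 66 + 2*I*√14*(-2 + I*√14/2)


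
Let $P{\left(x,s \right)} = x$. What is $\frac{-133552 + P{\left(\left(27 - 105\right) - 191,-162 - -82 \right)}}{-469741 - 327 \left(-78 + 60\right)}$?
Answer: $\frac{133821}{463855} \approx 0.2885$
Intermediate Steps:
$\frac{-133552 + P{\left(\left(27 - 105\right) - 191,-162 - -82 \right)}}{-469741 - 327 \left(-78 + 60\right)} = \frac{-133552 + \left(\left(27 - 105\right) - 191\right)}{-469741 - 327 \left(-78 + 60\right)} = \frac{-133552 - 269}{-469741 - -5886} = \frac{-133552 - 269}{-469741 + 5886} = - \frac{133821}{-463855} = \left(-133821\right) \left(- \frac{1}{463855}\right) = \frac{133821}{463855}$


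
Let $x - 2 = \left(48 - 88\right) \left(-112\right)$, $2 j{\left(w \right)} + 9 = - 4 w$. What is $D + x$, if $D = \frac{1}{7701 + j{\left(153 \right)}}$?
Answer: $\frac{66248444}{14781} \approx 4482.0$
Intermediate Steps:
$j{\left(w \right)} = - \frac{9}{2} - 2 w$ ($j{\left(w \right)} = - \frac{9}{2} + \frac{\left(-4\right) w}{2} = - \frac{9}{2} - 2 w$)
$x = 4482$ ($x = 2 + \left(48 - 88\right) \left(-112\right) = 2 - -4480 = 2 + 4480 = 4482$)
$D = \frac{2}{14781}$ ($D = \frac{1}{7701 - \frac{621}{2}} = \frac{1}{\frac{14781}{2}} = \frac{2}{14781} \approx 0.00013531$)
$D + x = \frac{2}{14781} + 4482 = \frac{66248444}{14781}$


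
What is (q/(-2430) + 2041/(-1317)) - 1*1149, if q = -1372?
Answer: -613384816/533385 ≈ -1150.0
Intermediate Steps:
(q/(-2430) + 2041/(-1317)) - 1*1149 = (-1372/(-2430) + 2041/(-1317)) - 1*1149 = (-1372*(-1/2430) + 2041*(-1/1317)) - 1149 = (686/1215 - 2041/1317) - 1149 = -525451/533385 - 1149 = -613384816/533385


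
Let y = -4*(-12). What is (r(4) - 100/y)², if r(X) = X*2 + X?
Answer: 14161/144 ≈ 98.340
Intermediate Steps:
r(X) = 3*X (r(X) = 2*X + X = 3*X)
y = 48
(r(4) - 100/y)² = (3*4 - 100/48)² = (12 - 100*1/48)² = (12 - 25/12)² = (119/12)² = 14161/144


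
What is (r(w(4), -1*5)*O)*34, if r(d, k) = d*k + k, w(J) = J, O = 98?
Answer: -83300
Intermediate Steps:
r(d, k) = k + d*k
(r(w(4), -1*5)*O)*34 = (((-1*5)*(1 + 4))*98)*34 = (-5*5*98)*34 = -25*98*34 = -2450*34 = -83300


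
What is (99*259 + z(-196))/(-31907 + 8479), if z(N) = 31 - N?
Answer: -6467/5857 ≈ -1.1041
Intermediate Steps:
(99*259 + z(-196))/(-31907 + 8479) = (99*259 + (31 - 1*(-196)))/(-31907 + 8479) = (25641 + (31 + 196))/(-23428) = (25641 + 227)*(-1/23428) = 25868*(-1/23428) = -6467/5857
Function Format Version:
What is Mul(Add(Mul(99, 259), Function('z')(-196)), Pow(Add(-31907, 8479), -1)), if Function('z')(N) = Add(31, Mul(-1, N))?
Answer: Rational(-6467, 5857) ≈ -1.1041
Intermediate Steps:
Mul(Add(Mul(99, 259), Function('z')(-196)), Pow(Add(-31907, 8479), -1)) = Mul(Add(Mul(99, 259), Add(31, Mul(-1, -196))), Pow(Add(-31907, 8479), -1)) = Mul(Add(25641, Add(31, 196)), Pow(-23428, -1)) = Mul(Add(25641, 227), Rational(-1, 23428)) = Mul(25868, Rational(-1, 23428)) = Rational(-6467, 5857)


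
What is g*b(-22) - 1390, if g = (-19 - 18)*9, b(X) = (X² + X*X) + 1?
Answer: -324067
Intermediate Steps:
b(X) = 1 + 2*X² (b(X) = (X² + X²) + 1 = 2*X² + 1 = 1 + 2*X²)
g = -333 (g = -37*9 = -333)
g*b(-22) - 1390 = -333*(1 + 2*(-22)²) - 1390 = -333*(1 + 2*484) - 1390 = -333*(1 + 968) - 1390 = -333*969 - 1390 = -322677 - 1390 = -324067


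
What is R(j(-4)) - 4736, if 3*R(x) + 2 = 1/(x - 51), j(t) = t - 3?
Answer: -274727/58 ≈ -4736.7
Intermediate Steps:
j(t) = -3 + t
R(x) = -⅔ + 1/(3*(-51 + x)) (R(x) = -⅔ + 1/(3*(x - 51)) = -⅔ + 1/(3*(-51 + x)))
R(j(-4)) - 4736 = (103 - 2*(-3 - 4))/(3*(-51 + (-3 - 4))) - 4736 = (103 - 2*(-7))/(3*(-51 - 7)) - 4736 = (⅓)*(103 + 14)/(-58) - 4736 = (⅓)*(-1/58)*117 - 4736 = -39/58 - 4736 = -274727/58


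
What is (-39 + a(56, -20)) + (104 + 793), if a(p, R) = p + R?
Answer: 894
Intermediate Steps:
a(p, R) = R + p
(-39 + a(56, -20)) + (104 + 793) = (-39 + (-20 + 56)) + (104 + 793) = (-39 + 36) + 897 = -3 + 897 = 894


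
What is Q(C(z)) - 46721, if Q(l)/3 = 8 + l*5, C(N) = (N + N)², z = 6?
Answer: -44537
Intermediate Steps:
C(N) = 4*N² (C(N) = (2*N)² = 4*N²)
Q(l) = 24 + 15*l (Q(l) = 3*(8 + l*5) = 3*(8 + 5*l) = 24 + 15*l)
Q(C(z)) - 46721 = (24 + 15*(4*6²)) - 46721 = (24 + 15*(4*36)) - 46721 = (24 + 15*144) - 46721 = (24 + 2160) - 46721 = 2184 - 46721 = -44537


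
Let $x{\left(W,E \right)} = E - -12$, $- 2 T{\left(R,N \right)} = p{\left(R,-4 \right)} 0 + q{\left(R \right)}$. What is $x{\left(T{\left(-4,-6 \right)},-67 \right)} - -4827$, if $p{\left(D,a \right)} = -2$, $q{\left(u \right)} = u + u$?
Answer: $4772$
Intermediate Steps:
$q{\left(u \right)} = 2 u$
$T{\left(R,N \right)} = - R$ ($T{\left(R,N \right)} = - \frac{\left(-2\right) 0 + 2 R}{2} = - \frac{0 + 2 R}{2} = - \frac{2 R}{2} = - R$)
$x{\left(W,E \right)} = 12 + E$ ($x{\left(W,E \right)} = E + 12 = 12 + E$)
$x{\left(T{\left(-4,-6 \right)},-67 \right)} - -4827 = \left(12 - 67\right) - -4827 = -55 + 4827 = 4772$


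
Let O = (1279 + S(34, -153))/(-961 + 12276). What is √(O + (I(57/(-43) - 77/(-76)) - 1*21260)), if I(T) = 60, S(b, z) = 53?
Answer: 2*I*√678551124605/11315 ≈ 145.6*I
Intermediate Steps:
O = 1332/11315 (O = (1279 + 53)/(-961 + 12276) = 1332/11315 ≈ 0.11772)
√(O + (I(57/(-43) - 77/(-76)) - 1*21260)) = √(1332/11315 + (60 - 1*21260)) = √(1332/11315 + (60 - 21260)) = √(1332/11315 - 21200) = √(-239876668/11315) = 2*I*√678551124605/11315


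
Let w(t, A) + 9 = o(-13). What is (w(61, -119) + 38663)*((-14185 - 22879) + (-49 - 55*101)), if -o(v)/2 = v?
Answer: -1650398240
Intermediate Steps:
o(v) = -2*v
w(t, A) = 17 (w(t, A) = -9 - 2*(-13) = -9 + 26 = 17)
(w(61, -119) + 38663)*((-14185 - 22879) + (-49 - 55*101)) = (17 + 38663)*((-14185 - 22879) + (-49 - 55*101)) = 38680*(-37064 + (-49 - 5555)) = 38680*(-37064 - 5604) = 38680*(-42668) = -1650398240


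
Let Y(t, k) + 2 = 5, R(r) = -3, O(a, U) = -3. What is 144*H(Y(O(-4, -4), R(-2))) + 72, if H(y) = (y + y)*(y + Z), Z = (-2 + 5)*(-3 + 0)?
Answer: -5112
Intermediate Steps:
Z = -9 (Z = 3*(-3) = -9)
Y(t, k) = 3 (Y(t, k) = -2 + 5 = 3)
H(y) = 2*y*(-9 + y) (H(y) = (y + y)*(y - 9) = (2*y)*(-9 + y) = 2*y*(-9 + y))
144*H(Y(O(-4, -4), R(-2))) + 72 = 144*(2*3*(-9 + 3)) + 72 = 144*(2*3*(-6)) + 72 = 144*(-36) + 72 = -5184 + 72 = -5112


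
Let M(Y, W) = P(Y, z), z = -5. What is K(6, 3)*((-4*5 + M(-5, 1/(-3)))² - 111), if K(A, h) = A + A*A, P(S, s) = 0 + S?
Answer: 21588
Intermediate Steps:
P(S, s) = S
K(A, h) = A + A²
M(Y, W) = Y
K(6, 3)*((-4*5 + M(-5, 1/(-3)))² - 111) = (6*(1 + 6))*((-4*5 - 5)² - 111) = (6*7)*((-20 - 5)² - 111) = 42*((-25)² - 111) = 42*(625 - 111) = 42*514 = 21588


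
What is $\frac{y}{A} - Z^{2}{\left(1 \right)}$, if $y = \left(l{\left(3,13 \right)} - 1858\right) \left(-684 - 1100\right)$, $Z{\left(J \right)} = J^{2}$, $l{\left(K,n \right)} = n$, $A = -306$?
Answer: $- \frac{182877}{17} \approx -10757.0$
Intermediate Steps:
$y = 3291480$ ($y = \left(13 - 1858\right) \left(-684 - 1100\right) = \left(-1845\right) \left(-1784\right) = 3291480$)
$\frac{y}{A} - Z^{2}{\left(1 \right)} = \frac{3291480}{-306} - \left(1^{2}\right)^{2} = 3291480 \left(- \frac{1}{306}\right) - 1^{2} = - \frac{182860}{17} - 1 = - \frac{182877}{17}$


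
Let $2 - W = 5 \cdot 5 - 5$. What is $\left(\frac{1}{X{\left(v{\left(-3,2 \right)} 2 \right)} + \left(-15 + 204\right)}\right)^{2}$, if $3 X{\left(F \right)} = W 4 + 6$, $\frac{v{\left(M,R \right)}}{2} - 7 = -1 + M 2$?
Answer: $\frac{1}{27889} \approx 3.5856 \cdot 10^{-5}$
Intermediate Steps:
$W = -18$ ($W = 2 - \left(5 \cdot 5 - 5\right) = 2 - \left(25 - 5\right) = 2 - 20 = -18$)
$v{\left(M,R \right)} = 12 + 4 M$ ($v{\left(M,R \right)} = 14 + 2 \left(-1 + M 2\right) = 14 + 2 \left(-1 + 2 M\right) = 14 + \left(-2 + 4 M\right) = 12 + 4 M$)
$X{\left(F \right)} = -22$ ($X{\left(F \right)} = \frac{\left(-18\right) 4 + 6}{3} = \frac{-72 + 6}{3} = \frac{1}{3} \left(-66\right) = -22$)
$\left(\frac{1}{X{\left(v{\left(-3,2 \right)} 2 \right)} + \left(-15 + 204\right)}\right)^{2} = \left(\frac{1}{-22 + \left(-15 + 204\right)}\right)^{2} = \left(\frac{1}{-22 + 189}\right)^{2} = \left(\frac{1}{167}\right)^{2} = \frac{1}{27889}$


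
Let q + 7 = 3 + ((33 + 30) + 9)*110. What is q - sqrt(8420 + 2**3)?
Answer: 7916 - 14*sqrt(43) ≈ 7824.2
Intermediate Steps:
q = 7916 (q = -7 + (3 + ((33 + 30) + 9)*110) = -7 + (3 + (63 + 9)*110) = -7 + (3 + 72*110) = -7 + (3 + 7920) = -7 + 7923 = 7916)
q - sqrt(8420 + 2**3) = 7916 - sqrt(8420 + 2**3) = 7916 - sqrt(8420 + 8) = 7916 - sqrt(8428) = 7916 - 14*sqrt(43)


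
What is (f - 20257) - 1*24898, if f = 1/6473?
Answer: -292288314/6473 ≈ -45155.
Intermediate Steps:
f = 1/6473 ≈ 0.00015449
(f - 20257) - 1*24898 = (1/6473 - 20257) - 1*24898 = -131123560/6473 - 24898 = -292288314/6473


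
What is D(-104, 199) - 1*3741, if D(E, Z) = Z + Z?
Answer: -3343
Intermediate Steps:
D(E, Z) = 2*Z
D(-104, 199) - 1*3741 = 2*199 - 1*3741 = 398 - 3741 = -3343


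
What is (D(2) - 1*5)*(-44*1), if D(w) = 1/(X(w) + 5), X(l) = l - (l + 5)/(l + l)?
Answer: 4444/21 ≈ 211.62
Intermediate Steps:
X(l) = l - (5 + l)/(2*l)
D(w) = 1/(9/2 + w - 5/(2*w)) (D(w) = 1/((-½ + w - 5/(2*w)) + 5) = 1/(9/2 + w - 5/(2*w)))
(D(2) - 1*5)*(-44*1) = (2*2/(-5 + 2*(9 + 2*2)) - 1*5)*(-44*1) = (2*2/(-5 + 2*(9 + 4)) - 5)*(-44) = (2*2/(-5 + 2*13) - 5)*(-44) = (2*2/(-5 + 26) - 5)*(-44) = (2*2/21 - 5)*(-44) = (2*2*(1/21) - 5)*(-44) = (4/21 - 5)*(-44) = -101/21*(-44) = 4444/21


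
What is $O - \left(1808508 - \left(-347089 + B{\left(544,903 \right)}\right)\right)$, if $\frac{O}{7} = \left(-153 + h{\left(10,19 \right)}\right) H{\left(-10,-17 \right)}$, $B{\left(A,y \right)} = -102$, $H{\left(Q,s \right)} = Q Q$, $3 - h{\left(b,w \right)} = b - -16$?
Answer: $-2278899$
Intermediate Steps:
$h{\left(b,w \right)} = -13 - b$ ($h{\left(b,w \right)} = 3 - \left(b - -16\right) = 3 - \left(b + 16\right) = 3 - \left(16 + b\right) = -13 - b$)
$H{\left(Q,s \right)} = Q^{2}$
$O = -123200$ ($O = 7 \left(-153 - 23\right) \left(-10\right)^{2} = 7 \left(-153 - 23\right) 100 = 7 \left(\left(-176\right) 100\right) = 7 \left(-17600\right) = -123200$)
$O - \left(1808508 - \left(-347089 + B{\left(544,903 \right)}\right)\right) = -123200 - \left(1808508 + \left(347089 - -102\right)\right) = -123200 - \left(1808508 + \left(347089 + 102\right)\right) = -123200 - \left(1808508 + 347191\right) = -123200 - 2155699 = -2278899$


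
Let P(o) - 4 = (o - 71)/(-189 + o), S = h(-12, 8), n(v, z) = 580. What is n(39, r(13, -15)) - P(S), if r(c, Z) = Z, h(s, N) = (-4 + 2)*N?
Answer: 117993/205 ≈ 575.58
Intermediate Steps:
h(s, N) = -2*N
S = -16 (S = -2*8 = -16)
P(o) = 4 + (-71 + o)/(-189 + o) (P(o) = 4 + (o - 71)/(-189 + o) = 4 + (-71 + o)/(-189 + o))
n(39, r(13, -15)) - P(S) = 580 - (-827 + 5*(-16))/(-189 - 16) = 580 - (-827 - 80)/(-205) = 580 - (-1)*(-907)/205 = 580 - 1*907/205 = 580 - 907/205 = 117993/205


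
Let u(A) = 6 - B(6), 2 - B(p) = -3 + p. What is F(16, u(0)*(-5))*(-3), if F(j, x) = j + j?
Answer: -96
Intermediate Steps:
B(p) = 5 - p (B(p) = 2 - (-3 + p) = 2 + (3 - p) = 5 - p)
u(A) = 7 (u(A) = 6 - (5 - 1*6) = 6 - (5 - 6) = 6 - 1*(-1) = 6 + 1 = 7)
F(j, x) = 2*j
F(16, u(0)*(-5))*(-3) = (2*16)*(-3) = 32*(-3) = -96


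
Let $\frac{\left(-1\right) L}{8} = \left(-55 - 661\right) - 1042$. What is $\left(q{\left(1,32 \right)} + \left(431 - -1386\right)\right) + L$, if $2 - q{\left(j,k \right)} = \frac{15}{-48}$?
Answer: $\frac{254133}{16} \approx 15883.0$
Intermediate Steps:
$q{\left(j,k \right)} = \frac{37}{16}$ ($q{\left(j,k \right)} = 2 - \frac{15}{-48} = 2 - 15 \left(- \frac{1}{48}\right) = 2 - - \frac{5}{16} = 2 + \frac{5}{16} = \frac{37}{16}$)
$L = 14064$ ($L = - 8 \left(\left(-55 - 661\right) - 1042\right) = - 8 \left(-716 - 1042\right) = \left(-8\right) \left(-1758\right) = 14064$)
$\left(q{\left(1,32 \right)} + \left(431 - -1386\right)\right) + L = \left(\frac{37}{16} + \left(431 - -1386\right)\right) + 14064 = \left(\frac{37}{16} + \left(431 + 1386\right)\right) + 14064 = \left(\frac{37}{16} + 1817\right) + 14064 = \frac{29109}{16} + 14064 = \frac{254133}{16}$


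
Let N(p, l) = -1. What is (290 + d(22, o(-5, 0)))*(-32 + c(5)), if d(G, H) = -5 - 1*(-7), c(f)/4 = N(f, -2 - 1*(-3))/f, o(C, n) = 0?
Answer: -47888/5 ≈ -9577.6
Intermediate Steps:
c(f) = -4/f (c(f) = 4*(-1/f) = -4/f)
d(G, H) = 2 (d(G, H) = -5 + 7 = 2)
(290 + d(22, o(-5, 0)))*(-32 + c(5)) = (290 + 2)*(-32 - 4/5) = 292*(-32 - 4*⅕) = 292*(-32 - ⅘) = 292*(-164/5) = -47888/5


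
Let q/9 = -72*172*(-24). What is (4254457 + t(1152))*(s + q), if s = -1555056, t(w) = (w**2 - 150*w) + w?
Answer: 6058496649744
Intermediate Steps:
t(w) = w**2 - 149*w
q = 2674944 (q = 9*(-72*172*(-24)) = 9*(-12384*(-24)) = 9*297216 = 2674944)
(4254457 + t(1152))*(s + q) = (4254457 + 1152*(-149 + 1152))*(-1555056 + 2674944) = (4254457 + 1152*1003)*1119888 = (4254457 + 1155456)*1119888 = 5409913*1119888 = 6058496649744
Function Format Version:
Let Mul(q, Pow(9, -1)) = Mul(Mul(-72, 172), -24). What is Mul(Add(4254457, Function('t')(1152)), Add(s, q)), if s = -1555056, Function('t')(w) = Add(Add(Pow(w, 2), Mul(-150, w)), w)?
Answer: 6058496649744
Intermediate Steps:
Function('t')(w) = Add(Pow(w, 2), Mul(-149, w))
q = 2674944 (q = Mul(9, Mul(Mul(-72, 172), -24)) = Mul(9, Mul(-12384, -24)) = Mul(9, 297216) = 2674944)
Mul(Add(4254457, Function('t')(1152)), Add(s, q)) = Mul(Add(4254457, Mul(1152, Add(-149, 1152))), Add(-1555056, 2674944)) = Mul(Add(4254457, Mul(1152, 1003)), 1119888) = Mul(Add(4254457, 1155456), 1119888) = Mul(5409913, 1119888) = 6058496649744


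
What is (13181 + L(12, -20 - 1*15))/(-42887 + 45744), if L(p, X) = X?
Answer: 13146/2857 ≈ 4.6013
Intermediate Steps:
(13181 + L(12, -20 - 1*15))/(-42887 + 45744) = (13181 + (-20 - 1*15))/(-42887 + 45744) = (13181 + (-20 - 15))/2857 = (13181 - 35)*(1/2857) = 13146*(1/2857) = 13146/2857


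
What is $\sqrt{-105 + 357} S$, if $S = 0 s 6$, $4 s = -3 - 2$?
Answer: $0$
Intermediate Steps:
$s = - \frac{5}{4}$ ($s = \frac{-3 - 2}{4} = \frac{1}{4} \left(-5\right) = - \frac{5}{4} \approx -1.25$)
$S = 0$ ($S = 0 \left(- \frac{5}{4}\right) 6 = 0 \cdot 6 = 0$)
$\sqrt{-105 + 357} S = \sqrt{-105 + 357} \cdot 0 = \sqrt{252} \cdot 0 = 6 \sqrt{7} \cdot 0 = 0$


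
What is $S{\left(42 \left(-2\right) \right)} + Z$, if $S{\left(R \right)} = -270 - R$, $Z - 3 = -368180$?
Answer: $-368363$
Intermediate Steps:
$Z = -368177$ ($Z = 3 - 368180 = -368177$)
$S{\left(42 \left(-2\right) \right)} + Z = \left(-270 - 42 \left(-2\right)\right) - 368177 = \left(-270 - -84\right) - 368177 = \left(-270 + 84\right) - 368177 = -186 - 368177 = -368363$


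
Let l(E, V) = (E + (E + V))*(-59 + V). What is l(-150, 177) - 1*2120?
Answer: -16634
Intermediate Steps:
l(E, V) = (-59 + V)*(V + 2*E) (l(E, V) = (V + 2*E)*(-59 + V) = (-59 + V)*(V + 2*E))
l(-150, 177) - 1*2120 = (177² - 118*(-150) - 59*177 + 2*(-150)*177) - 1*2120 = (31329 + 17700 - 10443 - 53100) - 2120 = -14514 - 2120 = -16634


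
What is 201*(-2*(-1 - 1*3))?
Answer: 1608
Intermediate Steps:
201*(-2*(-1 - 1*3)) = 201*(-2*(-1 - 3)) = 201*(-2*(-4)) = 201*8 = 1608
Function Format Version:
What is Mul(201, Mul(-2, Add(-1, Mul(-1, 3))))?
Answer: 1608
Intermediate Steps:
Mul(201, Mul(-2, Add(-1, Mul(-1, 3)))) = Mul(201, Mul(-2, Add(-1, -3))) = Mul(201, Mul(-2, -4)) = Mul(201, 8) = 1608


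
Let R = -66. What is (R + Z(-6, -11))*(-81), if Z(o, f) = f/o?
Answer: 10395/2 ≈ 5197.5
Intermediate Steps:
(R + Z(-6, -11))*(-81) = (-66 - 11/(-6))*(-81) = (-66 - 11*(-1/6))*(-81) = (-66 + 11/6)*(-81) = -385/6*(-81) = 10395/2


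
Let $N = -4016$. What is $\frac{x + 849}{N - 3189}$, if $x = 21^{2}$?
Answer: $- \frac{258}{1441} \approx -0.17904$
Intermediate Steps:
$x = 441$
$\frac{x + 849}{N - 3189} = \frac{441 + 849}{-4016 - 3189} = \frac{1290}{-7205} = 1290 \left(- \frac{1}{7205}\right) = - \frac{258}{1441}$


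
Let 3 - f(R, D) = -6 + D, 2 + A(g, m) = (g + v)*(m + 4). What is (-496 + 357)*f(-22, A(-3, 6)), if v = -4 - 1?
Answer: -12649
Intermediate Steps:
v = -5
A(g, m) = -2 + (-5 + g)*(4 + m) (A(g, m) = -2 + (g - 5)*(m + 4) = -2 + (-5 + g)*(4 + m))
f(R, D) = 9 - D (f(R, D) = 3 - (-6 + D) = 3 + (6 - D) = 9 - D)
(-496 + 357)*f(-22, A(-3, 6)) = (-496 + 357)*(9 - (-22 - 5*6 + 4*(-3) - 3*6)) = -139*(9 - (-22 - 30 - 12 - 18)) = -139*(9 - 1*(-82)) = -139*(9 + 82) = -139*91 = -12649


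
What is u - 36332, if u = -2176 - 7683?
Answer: -46191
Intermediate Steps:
u = -9859
u - 36332 = -9859 - 36332 = -46191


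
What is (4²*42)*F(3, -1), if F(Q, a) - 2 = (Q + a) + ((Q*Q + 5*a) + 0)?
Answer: 5376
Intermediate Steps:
F(Q, a) = 2 + Q + Q² + 6*a (F(Q, a) = 2 + ((Q + a) + ((Q*Q + 5*a) + 0)) = 2 + ((Q + a) + ((Q² + 5*a) + 0)) = 2 + ((Q + a) + (Q² + 5*a)) = 2 + (Q + Q² + 6*a) = 2 + Q + Q² + 6*a)
(4²*42)*F(3, -1) = (4²*42)*(2 + 3 + 3² + 6*(-1)) = (16*42)*(2 + 3 + 9 - 6) = 672*8 = 5376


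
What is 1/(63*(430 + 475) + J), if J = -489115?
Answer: -1/432100 ≈ -2.3143e-6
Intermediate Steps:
1/(63*(430 + 475) + J) = 1/(63*(430 + 475) - 489115) = 1/(63*905 - 489115) = 1/(57015 - 489115) = 1/(-432100) = -1/432100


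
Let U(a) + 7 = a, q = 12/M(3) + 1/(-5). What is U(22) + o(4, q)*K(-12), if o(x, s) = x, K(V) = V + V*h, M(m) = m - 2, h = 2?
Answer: -129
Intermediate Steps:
M(m) = -2 + m
q = 59/5 (q = 12/(-2 + 3) + 1/(-5) = 12/1 + 1*(-1/5) = 12*1 - 1/5 = 12 - 1/5 = 59/5 ≈ 11.800)
U(a) = -7 + a
K(V) = 3*V (K(V) = V + V*2 = V + 2*V = 3*V)
U(22) + o(4, q)*K(-12) = (-7 + 22) + 4*(3*(-12)) = 15 + 4*(-36) = 15 - 144 = -129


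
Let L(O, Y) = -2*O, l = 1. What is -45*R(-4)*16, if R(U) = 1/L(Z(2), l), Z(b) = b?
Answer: 180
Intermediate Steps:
R(U) = -1/4 (R(U) = 1/(-2*2) = 1/(-4) = -1/4)
-45*R(-4)*16 = -45*(-1/4)*16 = (45/4)*16 = 180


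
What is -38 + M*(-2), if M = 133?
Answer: -304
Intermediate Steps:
-38 + M*(-2) = -38 + 133*(-2) = -38 - 266 = -304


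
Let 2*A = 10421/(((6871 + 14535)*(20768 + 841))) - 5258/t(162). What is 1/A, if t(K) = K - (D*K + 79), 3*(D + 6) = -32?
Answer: -21277863684/20100192809 ≈ -1.0586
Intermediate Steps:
D = -50/3 (D = -6 + (1/3)*(-32) = -6 - 32/3 = -50/3 ≈ -16.667)
t(K) = -79 + 53*K/3 (t(K) = K - (-50*K/3 + 79) = K - (79 - 50*K/3) = K + (-79 + 50*K/3) = -79 + 53*K/3)
A = -20100192809/21277863684 (A = (10421/(((6871 + 14535)*(20768 + 841))) - 5258/(-79 + (53/3)*162))/2 = (10421/((21406*21609)) - 5258/(-79 + 2862))/2 = (10421/462562254 - 5258/2783)/2 = (10421*(1/462562254) - 5258*1/2783)/2 = (10421/462562254 - 478/253)/2 = (1/2)*(-20100192809/10638931842) = -20100192809/21277863684 ≈ -0.94465)
1/A = 1/(-20100192809/21277863684) = -21277863684/20100192809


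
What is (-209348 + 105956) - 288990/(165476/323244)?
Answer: -673921818/1009 ≈ -6.6791e+5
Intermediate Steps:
(-209348 + 105956) - 288990/(165476/323244) = -103392 - 288990/(165476*(1/323244)) = -103392 - 288990/1009/1971 = -103392 - 288990*1971/1009 = -103392 - 569599290/1009 = -673921818/1009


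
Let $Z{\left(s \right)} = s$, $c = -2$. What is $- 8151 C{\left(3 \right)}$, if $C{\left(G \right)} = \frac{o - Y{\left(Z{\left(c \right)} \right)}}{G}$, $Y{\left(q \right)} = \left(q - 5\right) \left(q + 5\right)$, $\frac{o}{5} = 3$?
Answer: $-97812$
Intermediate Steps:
$o = 15$ ($o = 5 \cdot 3 = 15$)
$Y{\left(q \right)} = \left(-5 + q\right) \left(5 + q\right)$
$C{\left(G \right)} = \frac{36}{G}$ ($C{\left(G \right)} = \frac{15 - \left(-25 + \left(-2\right)^{2}\right)}{G} = \frac{15 - \left(-25 + 4\right)}{G} = \frac{15 - -21}{G} = \frac{15 + 21}{G} = \frac{36}{G}$)
$- 8151 C{\left(3 \right)} = - 8151 \cdot \frac{36}{3} = - 8151 \cdot 36 \cdot \frac{1}{3} = - 8151 \cdot 12 = \left(-1\right) 97812 = -97812$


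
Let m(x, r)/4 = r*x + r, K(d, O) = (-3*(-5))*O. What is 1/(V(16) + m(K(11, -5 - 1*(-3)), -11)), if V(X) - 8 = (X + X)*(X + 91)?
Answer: 1/4708 ≈ 0.00021240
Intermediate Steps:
K(d, O) = 15*O
V(X) = 8 + 2*X*(91 + X) (V(X) = 8 + (X + X)*(X + 91) = 8 + (2*X)*(91 + X) = 8 + 2*X*(91 + X))
m(x, r) = 4*r + 4*r*x (m(x, r) = 4*(r*x + r) = 4*(r + r*x) = 4*r + 4*r*x)
1/(V(16) + m(K(11, -5 - 1*(-3)), -11)) = 1/((8 + 2*16**2 + 182*16) + 4*(-11)*(1 + 15*(-5 - 1*(-3)))) = 1/((8 + 2*256 + 2912) + 4*(-11)*(1 + 15*(-5 + 3))) = 1/((8 + 512 + 2912) + 4*(-11)*(1 + 15*(-2))) = 1/(3432 + 4*(-11)*(1 - 30)) = 1/(3432 + 4*(-11)*(-29)) = 1/(3432 + 1276) = 1/4708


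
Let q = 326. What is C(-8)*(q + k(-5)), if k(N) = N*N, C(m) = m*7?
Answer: -19656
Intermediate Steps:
C(m) = 7*m
k(N) = N**2
C(-8)*(q + k(-5)) = (7*(-8))*(326 + (-5)**2) = -56*(326 + 25) = -56*351 = -19656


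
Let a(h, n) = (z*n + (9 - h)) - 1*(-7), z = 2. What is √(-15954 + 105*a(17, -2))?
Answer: 3*I*√1831 ≈ 128.37*I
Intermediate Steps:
a(h, n) = 16 - h + 2*n (a(h, n) = (2*n + (9 - h)) - 1*(-7) = (9 - h + 2*n) + 7 = 16 - h + 2*n)
√(-15954 + 105*a(17, -2)) = √(-15954 + 105*(16 - 1*17 + 2*(-2))) = √(-15954 + 105*(16 - 17 - 4)) = √(-15954 + 105*(-5)) = √(-15954 - 525) = √(-16479) = 3*I*√1831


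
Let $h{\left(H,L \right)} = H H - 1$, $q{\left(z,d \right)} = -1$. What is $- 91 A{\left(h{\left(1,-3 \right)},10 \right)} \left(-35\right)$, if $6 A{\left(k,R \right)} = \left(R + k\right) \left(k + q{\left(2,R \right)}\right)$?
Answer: $- \frac{15925}{3} \approx -5308.3$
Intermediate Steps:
$h{\left(H,L \right)} = -1 + H^{2}$ ($h{\left(H,L \right)} = H^{2} - 1 = -1 + H^{2}$)
$A{\left(k,R \right)} = \frac{\left(-1 + k\right) \left(R + k\right)}{6}$ ($A{\left(k,R \right)} = \frac{\left(R + k\right) \left(k - 1\right)}{6} = \frac{\left(R + k\right) \left(-1 + k\right)}{6} = \frac{\left(-1 + k\right) \left(R + k\right)}{6}$)
$- 91 A{\left(h{\left(1,-3 \right)},10 \right)} \left(-35\right) = - 91 \left(\left(- \frac{1}{6}\right) 10 - \frac{-1 + 1^{2}}{6} + \frac{\left(-1 + 1^{2}\right)^{2}}{6} + \frac{1}{6} \cdot 10 \left(-1 + 1^{2}\right)\right) \left(-35\right) = - 91 \left(- \frac{5}{3} - \frac{-1 + 1}{6} + \frac{\left(-1 + 1\right)^{2}}{6} + \frac{1}{6} \cdot 10 \left(-1 + 1\right)\right) \left(-35\right) = - 91 \left(- \frac{5}{3} - 0 + \frac{0^{2}}{6} + \frac{1}{6} \cdot 10 \cdot 0\right) \left(-35\right) = - 91 \left(- \frac{5}{3} + 0 + \frac{1}{6} \cdot 0 + 0\right) \left(-35\right) = - 91 \left(- \frac{5}{3} + 0 + 0 + 0\right) \left(-35\right) = \left(-91\right) \left(- \frac{5}{3}\right) \left(-35\right) = \frac{455}{3} \left(-35\right) = - \frac{15925}{3}$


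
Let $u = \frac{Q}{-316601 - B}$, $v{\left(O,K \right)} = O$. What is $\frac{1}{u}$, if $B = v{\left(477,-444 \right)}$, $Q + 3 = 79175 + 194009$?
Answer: $- \frac{317078}{273181} \approx -1.1607$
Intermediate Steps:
$Q = 273181$ ($Q = -3 + \left(79175 + 194009\right) = -3 + 273184 = 273181$)
$B = 477$
$u = - \frac{273181}{317078}$ ($u = \frac{273181}{-316601 - 477} = \frac{273181}{-317078} = 273181 \left(- \frac{1}{317078}\right) = - \frac{273181}{317078} \approx -0.86156$)
$\frac{1}{u} = \frac{1}{- \frac{273181}{317078}} = - \frac{317078}{273181}$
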